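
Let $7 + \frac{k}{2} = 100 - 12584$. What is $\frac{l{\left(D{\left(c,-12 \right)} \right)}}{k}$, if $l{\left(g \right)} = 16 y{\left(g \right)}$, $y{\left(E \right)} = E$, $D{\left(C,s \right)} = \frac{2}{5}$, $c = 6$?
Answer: $- \frac{16}{62455} \approx -0.00025618$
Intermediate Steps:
$D{\left(C,s \right)} = \frac{2}{5}$ ($D{\left(C,s \right)} = 2 \cdot \frac{1}{5} = \frac{2}{5}$)
$k = -24982$ ($k = -14 + 2 \left(100 - 12584\right) = -14 + 2 \left(-12484\right) = -14 - 24968 = -24982$)
$l{\left(g \right)} = 16 g$
$\frac{l{\left(D{\left(c,-12 \right)} \right)}}{k} = \frac{16 \cdot \frac{2}{5}}{-24982} = \frac{32}{5} \left(- \frac{1}{24982}\right) = - \frac{16}{62455}$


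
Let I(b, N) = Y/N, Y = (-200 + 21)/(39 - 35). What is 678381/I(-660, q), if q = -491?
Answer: 1332340284/179 ≈ 7.4432e+6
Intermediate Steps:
Y = -179/4 ≈ -44.750
I(b, N) = -179/(4*N)
678381/I(-660, q) = 678381/((-179/4/(-491))) = 678381/((-179/4*(-1/491))) = 678381/(179/1964) = 678381*(1964/179) = 1332340284/179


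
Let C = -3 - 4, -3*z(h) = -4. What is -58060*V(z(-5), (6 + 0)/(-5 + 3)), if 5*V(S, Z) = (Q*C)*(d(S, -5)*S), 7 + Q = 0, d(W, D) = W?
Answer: -9103808/9 ≈ -1.0115e+6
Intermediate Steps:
z(h) = 4/3 (z(h) = -1/3*(-4) = 4/3)
Q = -7 (Q = -7 + 0 = -7)
C = -7
V(S, Z) = 49*S**2/5 (V(S, Z) = ((-7*(-7))*(S*S))/5 = (49*S**2)/5 = 49*S**2/5)
-58060*V(z(-5), (6 + 0)/(-5 + 3)) = -568988*(4/3)**2 = -568988*16/9 = -58060*784/45 = -9103808/9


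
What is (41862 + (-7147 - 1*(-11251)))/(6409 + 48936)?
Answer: 45966/55345 ≈ 0.83054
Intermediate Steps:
(41862 + (-7147 - 1*(-11251)))/(6409 + 48936) = (41862 + (-7147 + 11251))/55345 = (41862 + 4104)*(1/55345) = 45966*(1/55345) = 45966/55345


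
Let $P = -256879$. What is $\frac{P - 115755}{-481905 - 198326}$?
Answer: $\frac{372634}{680231} \approx 0.5478$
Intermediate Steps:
$\frac{P - 115755}{-481905 - 198326} = \frac{-256879 - 115755}{-481905 - 198326} = - \frac{372634}{-680231} = \left(-372634\right) \left(- \frac{1}{680231}\right) = \frac{372634}{680231}$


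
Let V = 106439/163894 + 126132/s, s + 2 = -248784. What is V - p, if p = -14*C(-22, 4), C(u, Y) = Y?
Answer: 60241633825/1073014018 ≈ 56.142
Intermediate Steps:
s = -248786 (s = -2 - 248784 = -248786)
V = 152848817/1073014018 (V = 106439/163894 + 126132/(-248786) = 106439*(1/163894) + 126132*(-1/248786) = 106439/163894 - 63066/124393 = 152848817/1073014018 ≈ 0.14245)
p = -56 (p = -14*4 = -56)
V - p = 152848817/1073014018 - 1*(-56) = 152848817/1073014018 + 56 = 60241633825/1073014018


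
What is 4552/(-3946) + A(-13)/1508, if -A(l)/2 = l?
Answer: -130035/114434 ≈ -1.1363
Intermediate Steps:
A(l) = -2*l
4552/(-3946) + A(-13)/1508 = 4552/(-3946) - 2*(-13)/1508 = 4552*(-1/3946) + 26*(1/1508) = -2276/1973 + 1/58 = -130035/114434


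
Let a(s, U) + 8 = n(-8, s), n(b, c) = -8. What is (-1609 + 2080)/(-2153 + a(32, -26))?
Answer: -157/723 ≈ -0.21715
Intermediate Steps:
a(s, U) = -16 (a(s, U) = -8 - 8 = -16)
(-1609 + 2080)/(-2153 + a(32, -26)) = (-1609 + 2080)/(-2153 - 16) = 471/(-2169) = 471*(-1/2169) = -157/723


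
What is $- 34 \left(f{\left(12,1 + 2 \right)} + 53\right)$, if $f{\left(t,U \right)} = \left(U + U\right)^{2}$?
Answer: $-3026$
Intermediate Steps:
$f{\left(t,U \right)} = 4 U^{2}$ ($f{\left(t,U \right)} = \left(2 U\right)^{2} = 4 U^{2}$)
$- 34 \left(f{\left(12,1 + 2 \right)} + 53\right) = - 34 \left(4 \left(1 + 2\right)^{2} + 53\right) = - 34 \left(4 \cdot 3^{2} + 53\right) = - 34 \left(4 \cdot 9 + 53\right) = - 34 \left(36 + 53\right) = \left(-34\right) 89 = -3026$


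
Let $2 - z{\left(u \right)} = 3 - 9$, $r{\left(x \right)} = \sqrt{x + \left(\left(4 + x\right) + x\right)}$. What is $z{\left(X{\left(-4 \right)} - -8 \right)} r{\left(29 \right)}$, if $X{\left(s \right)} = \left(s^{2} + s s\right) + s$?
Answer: $8 \sqrt{91} \approx 76.315$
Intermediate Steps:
$r{\left(x \right)} = \sqrt{4 + 3 x}$ ($r{\left(x \right)} = \sqrt{x + \left(4 + 2 x\right)} = \sqrt{4 + 3 x}$)
$X{\left(s \right)} = s + 2 s^{2}$ ($X{\left(s \right)} = \left(s^{2} + s^{2}\right) + s = 2 s^{2} + s = s + 2 s^{2}$)
$z{\left(u \right)} = 8$ ($z{\left(u \right)} = 2 - \left(3 - 9\right) = 2 - -6 = 2 + 6 = 8$)
$z{\left(X{\left(-4 \right)} - -8 \right)} r{\left(29 \right)} = 8 \sqrt{4 + 3 \cdot 29} = 8 \sqrt{4 + 87} = 8 \sqrt{91}$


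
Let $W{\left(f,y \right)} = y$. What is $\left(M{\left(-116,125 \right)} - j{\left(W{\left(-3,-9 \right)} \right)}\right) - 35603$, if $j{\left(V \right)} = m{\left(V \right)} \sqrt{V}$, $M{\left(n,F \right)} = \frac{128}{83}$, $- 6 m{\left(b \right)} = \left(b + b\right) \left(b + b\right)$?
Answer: $- \frac{2954921}{83} + 162 i \approx -35601.0 + 162.0 i$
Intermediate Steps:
$m{\left(b \right)} = - \frac{2 b^{2}}{3}$ ($m{\left(b \right)} = - \frac{\left(b + b\right) \left(b + b\right)}{6} = - \frac{2 b 2 b}{6} = - \frac{4 b^{2}}{6} = - \frac{2 b^{2}}{3}$)
$M{\left(n,F \right)} = \frac{128}{83}$ ($M{\left(n,F \right)} = 128 \cdot \frac{1}{83} = \frac{128}{83}$)
$j{\left(V \right)} = - \frac{2 V^{\frac{5}{2}}}{3}$ ($j{\left(V \right)} = - \frac{2 V^{2}}{3} \sqrt{V} = - \frac{2 V^{\frac{5}{2}}}{3}$)
$\left(M{\left(-116,125 \right)} - j{\left(W{\left(-3,-9 \right)} \right)}\right) - 35603 = \left(\frac{128}{83} - - \frac{2 \left(-9\right)^{\frac{5}{2}}}{3}\right) - 35603 = \left(\frac{128}{83} - - \frac{2 \cdot 243 i}{3}\right) - 35603 = \left(\frac{128}{83} - - 162 i\right) - 35603 = \left(\frac{128}{83} + 162 i\right) - 35603 = - \frac{2954921}{83} + 162 i$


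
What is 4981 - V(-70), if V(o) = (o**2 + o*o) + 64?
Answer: -4883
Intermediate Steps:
V(o) = 64 + 2*o**2 (V(o) = (o**2 + o**2) + 64 = 2*o**2 + 64 = 64 + 2*o**2)
4981 - V(-70) = 4981 - (64 + 2*(-70)**2) = 4981 - (64 + 2*4900) = 4981 - (64 + 9800) = 4981 - 1*9864 = 4981 - 9864 = -4883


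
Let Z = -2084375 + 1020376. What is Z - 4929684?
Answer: -5993683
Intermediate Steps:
Z = -1063999
Z - 4929684 = -1063999 - 4929684 = -5993683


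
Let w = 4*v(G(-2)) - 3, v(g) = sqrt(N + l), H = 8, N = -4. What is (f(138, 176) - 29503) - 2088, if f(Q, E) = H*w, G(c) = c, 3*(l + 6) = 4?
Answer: -31615 + 32*I*sqrt(78)/3 ≈ -31615.0 + 94.205*I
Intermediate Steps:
l = -14/3 (l = -6 + (1/3)*4 = -6 + 4/3 = -14/3 ≈ -4.6667)
v(g) = I*sqrt(78)/3 (v(g) = sqrt(-4 - 14/3) = sqrt(-26/3) = I*sqrt(78)/3)
w = -3 + 4*I*sqrt(78)/3 (w = 4*(I*sqrt(78)/3) - 3 = 4*I*sqrt(78)/3 - 3 = -3 + 4*I*sqrt(78)/3 ≈ -3.0 + 11.776*I)
f(Q, E) = -24 + 32*I*sqrt(78)/3 (f(Q, E) = 8*(-3 + 4*I*sqrt(78)/3) = -24 + 32*I*sqrt(78)/3)
(f(138, 176) - 29503) - 2088 = ((-24 + 32*I*sqrt(78)/3) - 29503) - 2088 = (-29527 + 32*I*sqrt(78)/3) - 2088 = -31615 + 32*I*sqrt(78)/3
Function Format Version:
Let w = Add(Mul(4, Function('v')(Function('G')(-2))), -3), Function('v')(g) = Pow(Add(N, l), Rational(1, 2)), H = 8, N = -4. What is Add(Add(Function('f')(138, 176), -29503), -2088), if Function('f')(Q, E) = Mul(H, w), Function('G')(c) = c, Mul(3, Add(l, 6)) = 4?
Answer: Add(-31615, Mul(Rational(32, 3), I, Pow(78, Rational(1, 2)))) ≈ Add(-31615., Mul(94.205, I))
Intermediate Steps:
l = Rational(-14, 3) (l = Add(-6, Mul(Rational(1, 3), 4)) = Add(-6, Rational(4, 3)) = Rational(-14, 3) ≈ -4.6667)
Function('v')(g) = Mul(Rational(1, 3), I, Pow(78, Rational(1, 2))) (Function('v')(g) = Pow(Add(-4, Rational(-14, 3)), Rational(1, 2)) = Pow(Rational(-26, 3), Rational(1, 2)) = Mul(Rational(1, 3), I, Pow(78, Rational(1, 2))))
w = Add(-3, Mul(Rational(4, 3), I, Pow(78, Rational(1, 2)))) (w = Add(Mul(4, Mul(Rational(1, 3), I, Pow(78, Rational(1, 2)))), -3) = Add(Mul(Rational(4, 3), I, Pow(78, Rational(1, 2))), -3) = Add(-3, Mul(Rational(4, 3), I, Pow(78, Rational(1, 2)))) ≈ Add(-3.0000, Mul(11.776, I)))
Function('f')(Q, E) = Add(-24, Mul(Rational(32, 3), I, Pow(78, Rational(1, 2)))) (Function('f')(Q, E) = Mul(8, Add(-3, Mul(Rational(4, 3), I, Pow(78, Rational(1, 2))))) = Add(-24, Mul(Rational(32, 3), I, Pow(78, Rational(1, 2)))))
Add(Add(Function('f')(138, 176), -29503), -2088) = Add(Add(Add(-24, Mul(Rational(32, 3), I, Pow(78, Rational(1, 2)))), -29503), -2088) = Add(Add(-29527, Mul(Rational(32, 3), I, Pow(78, Rational(1, 2)))), -2088) = Add(-31615, Mul(Rational(32, 3), I, Pow(78, Rational(1, 2))))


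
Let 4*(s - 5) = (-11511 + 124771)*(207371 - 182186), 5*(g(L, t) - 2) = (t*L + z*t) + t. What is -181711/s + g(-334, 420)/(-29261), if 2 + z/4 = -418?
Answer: 120575007469629/20866407686080 ≈ 5.7784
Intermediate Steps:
z = -1680 (z = -8 + 4*(-418) = -8 - 1672 = -1680)
g(L, t) = 2 - 1679*t/5 + L*t/5 (g(L, t) = 2 + ((t*L - 1680*t) + t)/5 = 2 + ((L*t - 1680*t) + t)/5 = 2 + ((-1680*t + L*t) + t)/5 = 2 + (-1679*t + L*t)/5 = 2 + (-1679*t/5 + L*t/5) = 2 - 1679*t/5 + L*t/5)
s = 713113280 (s = 5 + ((-11511 + 124771)*(207371 - 182186))/4 = 5 + (113260*25185)/4 = 5 + (1/4)*2852453100 = 5 + 713113275 = 713113280)
-181711/s + g(-334, 420)/(-29261) = -181711/713113280 + (2 - 1679/5*420 + (1/5)*(-334)*420)/(-29261) = -181711*1/713113280 + (2 - 141036 - 28056)*(-1/29261) = -181711/713113280 - 169090*(-1/29261) = -181711/713113280 + 169090/29261 = 120575007469629/20866407686080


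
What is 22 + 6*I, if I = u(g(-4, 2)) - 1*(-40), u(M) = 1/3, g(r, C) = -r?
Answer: 264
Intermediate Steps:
u(M) = ⅓
I = 121/3 (I = ⅓ - 1*(-40) = ⅓ + 40 = 121/3 ≈ 40.333)
22 + 6*I = 22 + 6*(121/3) = 22 + 242 = 264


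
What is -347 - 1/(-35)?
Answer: -12144/35 ≈ -346.97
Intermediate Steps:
-347 - 1/(-35) = -347 - 1*(-1/35) = -347 + 1/35 = -12144/35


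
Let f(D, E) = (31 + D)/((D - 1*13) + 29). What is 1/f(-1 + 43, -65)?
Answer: 58/73 ≈ 0.79452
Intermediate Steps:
f(D, E) = (31 + D)/(16 + D) (f(D, E) = (31 + D)/((D - 13) + 29) = (31 + D)/((-13 + D) + 29) = (31 + D)/(16 + D))
1/f(-1 + 43, -65) = 1/((31 + (-1 + 43))/(16 + (-1 + 43))) = 1/((31 + 42)/(16 + 42)) = 1/(73/58) = 58/73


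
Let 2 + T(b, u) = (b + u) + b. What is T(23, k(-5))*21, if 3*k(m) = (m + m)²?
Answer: 1624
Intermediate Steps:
k(m) = 4*m²/3 (k(m) = (m + m)²/3 = (2*m)²/3 = (4*m²)/3 = 4*m²/3)
T(b, u) = -2 + u + 2*b (T(b, u) = -2 + ((b + u) + b) = -2 + (u + 2*b) = -2 + u + 2*b)
T(23, k(-5))*21 = (-2 + (4/3)*(-5)² + 2*23)*21 = (-2 + (4/3)*25 + 46)*21 = (-2 + 100/3 + 46)*21 = (232/3)*21 = 1624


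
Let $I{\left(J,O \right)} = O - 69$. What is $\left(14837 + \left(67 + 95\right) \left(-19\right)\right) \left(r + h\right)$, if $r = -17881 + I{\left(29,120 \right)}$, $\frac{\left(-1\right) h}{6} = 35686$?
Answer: $-2727453014$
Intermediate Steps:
$I{\left(J,O \right)} = -69 + O$
$h = -214116$ ($h = \left(-6\right) 35686 = -214116$)
$r = -17830$ ($r = -17881 + \left(-69 + 120\right) = -17881 + 51 = -17830$)
$\left(14837 + \left(67 + 95\right) \left(-19\right)\right) \left(r + h\right) = \left(14837 + \left(67 + 95\right) \left(-19\right)\right) \left(-17830 - 214116\right) = \left(14837 + 162 \left(-19\right)\right) \left(-231946\right) = \left(14837 - 3078\right) \left(-231946\right) = 11759 \left(-231946\right) = -2727453014$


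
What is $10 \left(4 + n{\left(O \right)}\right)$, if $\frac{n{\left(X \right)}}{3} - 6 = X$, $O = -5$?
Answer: $70$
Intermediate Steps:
$n{\left(X \right)} = 18 + 3 X$
$10 \left(4 + n{\left(O \right)}\right) = 10 \left(4 + \left(18 + 3 \left(-5\right)\right)\right) = 10 \left(4 + \left(18 - 15\right)\right) = 10 \left(4 + 3\right) = 10 \cdot 7 = 70$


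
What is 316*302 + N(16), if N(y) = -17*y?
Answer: 95160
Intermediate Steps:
316*302 + N(16) = 316*302 - 17*16 = 95432 - 272 = 95160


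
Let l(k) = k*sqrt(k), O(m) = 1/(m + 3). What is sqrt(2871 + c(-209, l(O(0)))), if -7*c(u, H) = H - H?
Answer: 3*sqrt(319) ≈ 53.582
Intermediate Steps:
O(m) = 1/(3 + m)
l(k) = k**(3/2)
c(u, H) = 0 (c(u, H) = -(H - H)/7 = -1/7*0 = 0)
sqrt(2871 + c(-209, l(O(0)))) = sqrt(2871 + 0) = sqrt(2871) = 3*sqrt(319)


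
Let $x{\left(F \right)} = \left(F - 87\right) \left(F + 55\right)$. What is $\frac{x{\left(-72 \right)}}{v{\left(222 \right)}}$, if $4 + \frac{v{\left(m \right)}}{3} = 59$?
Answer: $\frac{901}{55} \approx 16.382$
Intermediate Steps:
$v{\left(m \right)} = 165$ ($v{\left(m \right)} = -12 + 3 \cdot 59 = -12 + 177 = 165$)
$x{\left(F \right)} = \left(-87 + F\right) \left(55 + F\right)$
$\frac{x{\left(-72 \right)}}{v{\left(222 \right)}} = \frac{-4785 + \left(-72\right)^{2} - -2304}{165} = \left(-4785 + 5184 + 2304\right) \frac{1}{165} = 2703 \cdot \frac{1}{165} = \frac{901}{55}$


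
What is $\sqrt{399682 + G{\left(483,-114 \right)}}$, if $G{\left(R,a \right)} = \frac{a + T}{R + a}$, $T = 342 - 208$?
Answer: $\frac{\sqrt{6046789798}}{123} \approx 632.2$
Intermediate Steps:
$T = 134$ ($T = 342 - 208 = 134$)
$G{\left(R,a \right)} = \frac{134 + a}{R + a}$ ($G{\left(R,a \right)} = \frac{a + 134}{R + a} = \frac{134 + a}{R + a}$)
$\sqrt{399682 + G{\left(483,-114 \right)}} = \sqrt{399682 + \frac{134 - 114}{483 - 114}} = \sqrt{399682 + \frac{1}{369} \cdot 20} = \sqrt{399682 + \frac{20}{369}} = \sqrt{\frac{147482678}{369}} = \frac{\sqrt{6046789798}}{123}$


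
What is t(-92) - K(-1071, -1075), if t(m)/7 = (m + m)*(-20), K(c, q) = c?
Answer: 26831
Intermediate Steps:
t(m) = -280*m (t(m) = 7*((m + m)*(-20)) = 7*((2*m)*(-20)) = 7*(-40*m) = -280*m)
t(-92) - K(-1071, -1075) = -280*(-92) - 1*(-1071) = 25760 + 1071 = 26831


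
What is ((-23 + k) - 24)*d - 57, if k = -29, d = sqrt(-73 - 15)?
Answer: -57 - 152*I*sqrt(22) ≈ -57.0 - 712.94*I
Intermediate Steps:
d = 2*I*sqrt(22) (d = sqrt(-88) = 2*I*sqrt(22) ≈ 9.3808*I)
((-23 + k) - 24)*d - 57 = ((-23 - 29) - 24)*(2*I*sqrt(22)) - 57 = (-52 - 24)*(2*I*sqrt(22)) - 57 = -152*I*sqrt(22) - 57 = -57 - 152*I*sqrt(22)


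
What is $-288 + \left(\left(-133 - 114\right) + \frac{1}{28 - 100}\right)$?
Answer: $- \frac{38521}{72} \approx -535.01$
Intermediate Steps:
$-288 + \left(\left(-133 - 114\right) + \frac{1}{28 - 100}\right) = -288 - \left(247 - \frac{1}{-72}\right) = -288 - \frac{17785}{72} = - \frac{38521}{72}$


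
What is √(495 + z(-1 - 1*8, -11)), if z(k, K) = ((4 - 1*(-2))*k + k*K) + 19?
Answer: √559 ≈ 23.643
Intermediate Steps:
z(k, K) = 19 + 6*k + K*k (z(k, K) = ((4 + 2)*k + K*k) + 19 = (6*k + K*k) + 19 = 19 + 6*k + K*k)
√(495 + z(-1 - 1*8, -11)) = √(495 + (19 + 6*(-1 - 1*8) - 11*(-1 - 1*8))) = √(495 + (19 + 6*(-1 - 8) - 11*(-1 - 8))) = √(495 + (19 + 6*(-9) - 11*(-9))) = √(495 + (19 - 54 + 99)) = √(495 + 64) = √559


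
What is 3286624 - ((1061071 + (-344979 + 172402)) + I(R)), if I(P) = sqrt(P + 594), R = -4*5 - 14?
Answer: 2398130 - 4*sqrt(35) ≈ 2.3981e+6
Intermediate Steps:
R = -34 (R = -20 - 14 = -34)
I(P) = sqrt(594 + P)
3286624 - ((1061071 + (-344979 + 172402)) + I(R)) = 3286624 - ((1061071 + (-344979 + 172402)) + sqrt(594 - 34)) = 3286624 - ((1061071 - 172577) + sqrt(560)) = 3286624 - (888494 + 4*sqrt(35)) = 3286624 + (-888494 - 4*sqrt(35)) = 2398130 - 4*sqrt(35)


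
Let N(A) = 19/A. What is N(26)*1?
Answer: 19/26 ≈ 0.73077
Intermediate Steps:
N(26)*1 = (19/26)*1 = 19/26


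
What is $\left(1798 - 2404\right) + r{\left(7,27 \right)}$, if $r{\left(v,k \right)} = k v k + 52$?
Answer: $4549$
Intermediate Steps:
$r{\left(v,k \right)} = 52 + v k^{2}$ ($r{\left(v,k \right)} = v k^{2} + 52 = 52 + v k^{2}$)
$\left(1798 - 2404\right) + r{\left(7,27 \right)} = \left(1798 - 2404\right) + \left(52 + 7 \cdot 27^{2}\right) = -606 + \left(52 + 7 \cdot 729\right) = -606 + \left(52 + 5103\right) = -606 + 5155 = 4549$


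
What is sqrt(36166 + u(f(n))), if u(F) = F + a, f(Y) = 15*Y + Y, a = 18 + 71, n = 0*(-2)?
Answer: sqrt(36255) ≈ 190.41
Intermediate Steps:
n = 0
a = 89
f(Y) = 16*Y
u(F) = 89 + F (u(F) = F + 89 = 89 + F)
sqrt(36166 + u(f(n))) = sqrt(36166 + (89 + 16*0)) = sqrt(36166 + (89 + 0)) = sqrt(36166 + 89) = sqrt(36255)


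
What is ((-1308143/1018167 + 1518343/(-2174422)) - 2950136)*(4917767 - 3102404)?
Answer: -3952277267306185315630011/737974908158 ≈ -5.3556e+12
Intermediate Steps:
((-1308143/1018167 + 1518343/(-2174422)) - 2950136)*(4917767 - 3102404) = ((-1308143*1/1018167 + 1518343*(-1/2174422)) - 2950136)*1815363 = ((-1308143/1018167 - 1518343/2174422) - 2950136)*1815363 = (-4390381655627/2213924724474 - 2950136)*1815363 = -6531383421342484091/2213924724474*1815363 = -3952277267306185315630011/737974908158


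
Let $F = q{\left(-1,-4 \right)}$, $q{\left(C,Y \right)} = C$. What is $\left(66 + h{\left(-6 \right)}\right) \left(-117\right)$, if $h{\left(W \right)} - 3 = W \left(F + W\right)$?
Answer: $-12987$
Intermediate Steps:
$F = -1$
$h{\left(W \right)} = 3 + W \left(-1 + W\right)$
$\left(66 + h{\left(-6 \right)}\right) \left(-117\right) = \left(66 + \left(3 + \left(-6\right)^{2} - -6\right)\right) \left(-117\right) = \left(66 + \left(3 + 36 + 6\right)\right) \left(-117\right) = \left(66 + 45\right) \left(-117\right) = 111 \left(-117\right) = -12987$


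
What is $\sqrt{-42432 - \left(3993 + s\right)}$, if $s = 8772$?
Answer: $3 i \sqrt{6133} \approx 234.94 i$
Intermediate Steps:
$\sqrt{-42432 - \left(3993 + s\right)} = \sqrt{-42432 - 12765} = \sqrt{-55197} = 3 i \sqrt{6133}$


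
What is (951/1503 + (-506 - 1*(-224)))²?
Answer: 19871131225/251001 ≈ 79168.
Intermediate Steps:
(951/1503 + (-506 - 1*(-224)))² = (951*(1/1503) + (-506 + 224))² = (317/501 - 282)² = (-140965/501)² = 19871131225/251001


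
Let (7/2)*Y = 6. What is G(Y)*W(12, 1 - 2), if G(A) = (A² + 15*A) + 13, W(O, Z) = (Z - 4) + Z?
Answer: -12246/49 ≈ -249.92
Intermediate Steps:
Y = 12/7 (Y = (2/7)*6 = 12/7 ≈ 1.7143)
W(O, Z) = -4 + 2*Z (W(O, Z) = (-4 + Z) + Z = -4 + 2*Z)
G(A) = 13 + A² + 15*A
G(Y)*W(12, 1 - 2) = (13 + (12/7)² + 15*(12/7))*(-4 + 2*(1 - 2)) = (13 + 144/49 + 180/7)*(-4 + 2*(-1)) = 2041*(-4 - 2)/49 = (2041/49)*(-6) = -12246/49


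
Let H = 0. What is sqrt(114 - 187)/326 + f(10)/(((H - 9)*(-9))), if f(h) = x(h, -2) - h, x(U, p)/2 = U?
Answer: 10/81 + I*sqrt(73)/326 ≈ 0.12346 + 0.026209*I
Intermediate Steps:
x(U, p) = 2*U
f(h) = h (f(h) = 2*h - h = h)
sqrt(114 - 187)/326 + f(10)/(((H - 9)*(-9))) = sqrt(114 - 187)/326 + 10/(((0 - 9)*(-9))) = sqrt(-73)*(1/326) + 10/((-9*(-9))) = (I*sqrt(73))*(1/326) + 10/81 = I*sqrt(73)/326 + 10*(1/81) = I*sqrt(73)/326 + 10/81 = 10/81 + I*sqrt(73)/326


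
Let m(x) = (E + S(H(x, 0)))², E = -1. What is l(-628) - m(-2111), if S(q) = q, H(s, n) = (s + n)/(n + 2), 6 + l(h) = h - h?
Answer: -4464793/4 ≈ -1.1162e+6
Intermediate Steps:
l(h) = -6 (l(h) = -6 + (h - h) = -6 + 0 = -6)
H(s, n) = (n + s)/(2 + n)
m(x) = (-1 + x/2)² (m(x) = (-1 + (0 + x)/(2 + 0))² = (-1 + x/2)²)
l(-628) - m(-2111) = -6 - (-2 - 2111)²/4 = -6 - (-2113)²/4 = -6 - 4464769/4 = -4464793/4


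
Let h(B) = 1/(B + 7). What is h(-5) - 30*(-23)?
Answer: 1381/2 ≈ 690.50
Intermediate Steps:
h(B) = 1/(7 + B)
h(-5) - 30*(-23) = 1/(7 - 5) - 30*(-23) = 1/2 + 690 = ½ + 690 = 1381/2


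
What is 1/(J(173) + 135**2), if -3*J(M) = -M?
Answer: 3/54848 ≈ 5.4697e-5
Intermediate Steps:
J(M) = M/3 (J(M) = -(-1)*M/3 = M/3)
1/(J(173) + 135**2) = 1/((1/3)*173 + 135**2) = 1/(173/3 + 18225) = 1/(54848/3) = 3/54848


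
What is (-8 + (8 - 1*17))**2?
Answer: 289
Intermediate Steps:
(-8 + (8 - 1*17))**2 = (-8 + (8 - 17))**2 = (-8 - 9)**2 = (-17)**2 = 289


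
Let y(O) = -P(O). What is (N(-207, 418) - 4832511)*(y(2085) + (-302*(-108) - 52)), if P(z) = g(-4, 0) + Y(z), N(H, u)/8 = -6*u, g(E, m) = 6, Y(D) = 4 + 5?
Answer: -157946463675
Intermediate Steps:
Y(D) = 9
N(H, u) = -48*u (N(H, u) = 8*(-6*u) = -48*u)
P(z) = 15 (P(z) = 6 + 9 = 15)
y(O) = -15 (y(O) = -1*15 = -15)
(N(-207, 418) - 4832511)*(y(2085) + (-302*(-108) - 52)) = (-48*418 - 4832511)*(-15 + (-302*(-108) - 52)) = (-20064 - 4832511)*(-15 + (32616 - 52)) = -4852575*(-15 + 32564) = -4852575*32549 = -157946463675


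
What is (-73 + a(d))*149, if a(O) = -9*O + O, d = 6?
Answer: -18029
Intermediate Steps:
a(O) = -8*O
(-73 + a(d))*149 = (-73 - 8*6)*149 = (-73 - 48)*149 = -121*149 = -18029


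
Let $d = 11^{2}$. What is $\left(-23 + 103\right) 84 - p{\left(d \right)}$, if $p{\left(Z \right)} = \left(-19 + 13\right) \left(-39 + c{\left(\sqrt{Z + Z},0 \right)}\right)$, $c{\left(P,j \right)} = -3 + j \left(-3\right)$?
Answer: $6468$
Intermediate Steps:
$c{\left(P,j \right)} = -3 - 3 j$
$d = 121$
$p{\left(Z \right)} = 252$ ($p{\left(Z \right)} = \left(-19 + 13\right) \left(-39 - 3\right) = - 6 \left(-39 + \left(-3 + 0\right)\right) = - 6 \left(-39 - 3\right) = \left(-6\right) \left(-42\right) = 252$)
$\left(-23 + 103\right) 84 - p{\left(d \right)} = \left(-23 + 103\right) 84 - 252 = 80 \cdot 84 - 252 = 6720 - 252 = 6468$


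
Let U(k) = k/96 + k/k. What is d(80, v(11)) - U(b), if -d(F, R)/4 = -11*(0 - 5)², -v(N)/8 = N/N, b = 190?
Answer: 52657/48 ≈ 1097.0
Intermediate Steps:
v(N) = -8 (v(N) = -8*N/N = -8*1 = -8)
d(F, R) = 1100 (d(F, R) = -(-44)*(0 - 5)² = -(-44)*(-5)² = -(-44)*25 = -4*(-275) = 1100)
U(k) = 1 + k/96 (U(k) = k*(1/96) + 1 = k/96 + 1 = 1 + k/96)
d(80, v(11)) - U(b) = 1100 - (1 + (1/96)*190) = 1100 - (1 + 95/48) = 1100 - 1*143/48 = 1100 - 143/48 = 52657/48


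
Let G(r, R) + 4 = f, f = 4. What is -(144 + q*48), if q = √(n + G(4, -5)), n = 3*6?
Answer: -144 - 144*√2 ≈ -347.65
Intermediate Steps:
G(r, R) = 0 (G(r, R) = -4 + 4 = 0)
n = 18
q = 3*√2 (q = √(18 + 0) = √18 = 3*√2 ≈ 4.2426)
-(144 + q*48) = -(144 + (3*√2)*48) = -(144 + 144*√2) = -144 - 144*√2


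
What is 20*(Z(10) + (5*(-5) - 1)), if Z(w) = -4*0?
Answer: -520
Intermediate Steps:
Z(w) = 0
20*(Z(10) + (5*(-5) - 1)) = 20*(0 + (5*(-5) - 1)) = 20*(0 + (-25 - 1)) = 20*(0 - 26) = 20*(-26) = -520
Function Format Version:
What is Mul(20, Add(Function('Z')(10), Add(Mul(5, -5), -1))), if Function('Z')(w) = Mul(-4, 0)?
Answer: -520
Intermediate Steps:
Function('Z')(w) = 0
Mul(20, Add(Function('Z')(10), Add(Mul(5, -5), -1))) = Mul(20, Add(0, Add(Mul(5, -5), -1))) = Mul(20, Add(0, Add(-25, -1))) = Mul(20, Add(0, -26)) = Mul(20, -26) = -520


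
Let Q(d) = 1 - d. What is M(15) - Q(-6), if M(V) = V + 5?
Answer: 13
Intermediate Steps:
M(V) = 5 + V
M(15) - Q(-6) = (5 + 15) - (1 - 1*(-6)) = 20 - (1 + 6) = 20 - 1*7 = 20 - 7 = 13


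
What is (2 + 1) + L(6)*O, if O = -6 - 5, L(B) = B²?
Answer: -393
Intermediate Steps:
O = -11
(2 + 1) + L(6)*O = (2 + 1) + 6²*(-11) = 3 + 36*(-11) = 3 - 396 = -393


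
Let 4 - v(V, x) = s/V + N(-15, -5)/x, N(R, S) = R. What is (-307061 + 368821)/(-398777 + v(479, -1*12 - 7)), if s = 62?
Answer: -140519440/907310359 ≈ -0.15487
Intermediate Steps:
v(V, x) = 4 - 62/V + 15/x (v(V, x) = 4 - (62/V - 15/x) = 4 - (-15/x + 62/V) = 4 + (-62/V + 15/x) = 4 - 62/V + 15/x)
(-307061 + 368821)/(-398777 + v(479, -1*12 - 7)) = (-307061 + 368821)/(-398777 + (4 - 62/479 + 15/(-1*12 - 7))) = 61760/(-398777 + (4 - 62*1/479 + 15/(-12 - 7))) = 61760/(-398777 + (4 - 62/479 + 15/(-19))) = 61760/(-398777 + (4 - 62/479 + 15*(-1/19))) = 61760/(-398777 + (4 - 62/479 - 15/19)) = 61760/(-398777 + 28041/9101) = 61760/(-3629241436/9101) = 61760*(-9101/3629241436) = -140519440/907310359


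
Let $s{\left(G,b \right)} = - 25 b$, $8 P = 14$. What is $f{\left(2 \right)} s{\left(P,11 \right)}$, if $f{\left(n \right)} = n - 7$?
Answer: $1375$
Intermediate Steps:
$f{\left(n \right)} = -7 + n$
$P = \frac{7}{4}$ ($P = \frac{1}{8} \cdot 14 = \frac{7}{4} \approx 1.75$)
$f{\left(2 \right)} s{\left(P,11 \right)} = \left(-7 + 2\right) \left(\left(-25\right) 11\right) = \left(-5\right) \left(-275\right) = 1375$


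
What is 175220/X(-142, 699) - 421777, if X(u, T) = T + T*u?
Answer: -41570094563/98559 ≈ -4.2178e+5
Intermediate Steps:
175220/X(-142, 699) - 421777 = 175220/((699*(1 - 142))) - 421777 = 175220/((699*(-141))) - 421777 = 175220/(-98559) - 421777 = 175220*(-1/98559) - 421777 = -175220/98559 - 421777 = -41570094563/98559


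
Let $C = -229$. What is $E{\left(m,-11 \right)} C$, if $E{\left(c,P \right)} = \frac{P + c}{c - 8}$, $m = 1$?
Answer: $- \frac{2290}{7} \approx -327.14$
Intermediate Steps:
$E{\left(c,P \right)} = \frac{P + c}{-8 + c}$
$E{\left(m,-11 \right)} C = \frac{-11 + 1}{-8 + 1} \left(-229\right) = \frac{1}{-7} \left(-10\right) \left(-229\right) = \left(- \frac{1}{7}\right) \left(-10\right) \left(-229\right) = \frac{10}{7} \left(-229\right) = - \frac{2290}{7}$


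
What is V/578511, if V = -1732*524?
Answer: -907568/578511 ≈ -1.5688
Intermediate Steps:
V = -907568
V/578511 = -907568/578511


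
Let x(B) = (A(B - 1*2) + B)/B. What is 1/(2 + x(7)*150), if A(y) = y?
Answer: 7/1814 ≈ 0.0038589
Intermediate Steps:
x(B) = (-2 + 2*B)/B (x(B) = ((B - 1*2) + B)/B = ((B - 2) + B)/B = ((-2 + B) + B)/B = (-2 + 2*B)/B)
1/(2 + x(7)*150) = 1/(2 + (2 - 2/7)*150) = 1/(2 + (12/7)*150) = 1/(2 + 1800/7) = 1/(1814/7) = 7/1814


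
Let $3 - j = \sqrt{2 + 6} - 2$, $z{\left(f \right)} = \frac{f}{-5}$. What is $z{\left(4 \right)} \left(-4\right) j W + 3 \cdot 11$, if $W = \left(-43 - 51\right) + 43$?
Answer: $-783 + \frac{1632 \sqrt{2}}{5} \approx -321.4$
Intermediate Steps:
$W = -51$ ($W = -94 + 43 = -51$)
$z{\left(f \right)} = - \frac{f}{5}$ ($z{\left(f \right)} = f \left(- \frac{1}{5}\right) = - \frac{f}{5}$)
$j = 5 - 2 \sqrt{2}$ ($j = 3 - \left(\sqrt{2 + 6} - 2\right) = 3 - \left(\sqrt{8} - 2\right) = 3 - \left(2 \sqrt{2} - 2\right) = 3 - \left(-2 + 2 \sqrt{2}\right) = 3 + \left(2 - 2 \sqrt{2}\right) = 5 - 2 \sqrt{2} \approx 2.1716$)
$z{\left(4 \right)} \left(-4\right) j W + 3 \cdot 11 = \left(- \frac{1}{5}\right) 4 \left(-4\right) \left(5 - 2 \sqrt{2}\right) \left(-51\right) + 3 \cdot 11 = \left(- \frac{4}{5}\right) \left(-4\right) \left(5 - 2 \sqrt{2}\right) \left(-51\right) + 33 = \frac{16 \left(5 - 2 \sqrt{2}\right)}{5} \left(-51\right) + 33 = \left(16 - \frac{32 \sqrt{2}}{5}\right) \left(-51\right) + 33 = \left(-816 + \frac{1632 \sqrt{2}}{5}\right) + 33 = -783 + \frac{1632 \sqrt{2}}{5}$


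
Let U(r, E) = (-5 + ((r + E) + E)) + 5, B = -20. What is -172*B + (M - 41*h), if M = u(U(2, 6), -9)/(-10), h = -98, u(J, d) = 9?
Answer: 74571/10 ≈ 7457.1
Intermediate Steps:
U(r, E) = r + 2*E (U(r, E) = (-5 + ((E + r) + E)) + 5 = (-5 + (r + 2*E)) + 5 = (-5 + r + 2*E) + 5 = r + 2*E)
M = -9/10 (M = 9/(-10) = 9*(-⅒) = -9/10 ≈ -0.90000)
-172*B + (M - 41*h) = -172*(-20) + (-9/10 - 41*(-98)) = 3440 + (-9/10 + 4018) = 3440 + 40171/10 = 74571/10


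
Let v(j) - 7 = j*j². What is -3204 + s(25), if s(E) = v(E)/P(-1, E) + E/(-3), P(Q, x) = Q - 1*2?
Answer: -8423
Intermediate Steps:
P(Q, x) = -2 + Q (P(Q, x) = Q - 2 = -2 + Q)
v(j) = 7 + j³ (v(j) = 7 + j*j² = 7 + j³)
s(E) = -7/3 - E/3 - E³/3 (s(E) = (7 + E³)/(-2 - 1) + E/(-3) = (7 + E³)/(-3) + E*(-⅓) = (7 + E³)*(-⅓) - E/3 = (-7/3 - E³/3) - E/3 = -7/3 - E/3 - E³/3)
-3204 + s(25) = -3204 + (-7/3 - ⅓*25 - ⅓*25³) = -3204 + (-7/3 - 25/3 - ⅓*15625) = -3204 + (-7/3 - 25/3 - 15625/3) = -3204 - 5219 = -8423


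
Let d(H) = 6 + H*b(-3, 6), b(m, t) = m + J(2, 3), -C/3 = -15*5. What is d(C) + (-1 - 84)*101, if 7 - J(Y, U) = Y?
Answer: -8129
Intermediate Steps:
J(Y, U) = 7 - Y
C = 225 (C = -(-45)*5 = -3*(-75) = 225)
b(m, t) = 5 + m (b(m, t) = m + (7 - 1*2) = m + (7 - 2) = m + 5 = 5 + m)
d(H) = 6 + 2*H (d(H) = 6 + H*(5 - 3) = 6 + H*2 = 6 + 2*H)
d(C) + (-1 - 84)*101 = (6 + 2*225) + (-1 - 84)*101 = (6 + 450) - 85*101 = 456 - 8585 = -8129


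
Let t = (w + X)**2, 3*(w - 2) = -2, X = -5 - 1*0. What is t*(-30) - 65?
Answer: -1405/3 ≈ -468.33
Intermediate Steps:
X = -5 (X = -5 + 0 = -5)
w = 4/3 (w = 2 + (1/3)*(-2) = 2 - 2/3 = 4/3 ≈ 1.3333)
t = 121/9 (t = (4/3 - 5)**2 = (-11/3)**2 = 121/9 ≈ 13.444)
t*(-30) - 65 = (121/9)*(-30) - 65 = -1210/3 - 65 = -1405/3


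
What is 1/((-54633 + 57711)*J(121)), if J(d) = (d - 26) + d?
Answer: 1/664848 ≈ 1.5041e-6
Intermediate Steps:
J(d) = -26 + 2*d (J(d) = (-26 + d) + d = -26 + 2*d)
1/((-54633 + 57711)*J(121)) = 1/((-54633 + 57711)*(-26 + 2*121)) = 1/(3078*(-26 + 242)) = (1/3078)/216 = (1/3078)*(1/216) = 1/664848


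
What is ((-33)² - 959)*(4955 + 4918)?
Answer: 1283490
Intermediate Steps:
((-33)² - 959)*(4955 + 4918) = (1089 - 959)*9873 = 130*9873 = 1283490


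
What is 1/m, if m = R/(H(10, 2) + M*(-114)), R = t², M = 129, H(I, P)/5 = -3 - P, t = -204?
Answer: -14731/41616 ≈ -0.35397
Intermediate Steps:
H(I, P) = -15 - 5*P (H(I, P) = 5*(-3 - P) = -15 - 5*P)
R = 41616 (R = (-204)² = 41616)
m = -41616/14731 (m = 41616/((-15 - 5*2) + 129*(-114)) = 41616/((-15 - 10) - 14706) = 41616/(-25 - 14706) = 41616/(-14731) = 41616*(-1/14731) = -41616/14731 ≈ -2.8251)
1/m = 1/(-41616/14731) = -14731/41616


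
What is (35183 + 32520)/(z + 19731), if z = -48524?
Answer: -67703/28793 ≈ -2.3514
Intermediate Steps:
(35183 + 32520)/(z + 19731) = (35183 + 32520)/(-48524 + 19731) = 67703/(-28793) = 67703*(-1/28793) = -67703/28793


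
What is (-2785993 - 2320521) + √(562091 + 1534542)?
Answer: -5106514 + √2096633 ≈ -5.1051e+6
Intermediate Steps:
(-2785993 - 2320521) + √(562091 + 1534542) = -5106514 + √2096633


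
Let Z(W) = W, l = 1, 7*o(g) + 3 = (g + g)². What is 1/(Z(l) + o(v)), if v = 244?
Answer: 7/238148 ≈ 2.9393e-5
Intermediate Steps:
o(g) = -3/7 + 4*g²/7 (o(g) = -3/7 + (g + g)²/7 = -3/7 + (2*g)²/7 = -3/7 + (4*g²)/7 = -3/7 + 4*g²/7)
1/(Z(l) + o(v)) = 1/(1 + (-3/7 + (4/7)*244²)) = 1/(1 + (-3/7 + (4/7)*59536)) = 1/(1 + (-3/7 + 238144/7)) = 1/(1 + 238141/7) = 1/(238148/7) = 7/238148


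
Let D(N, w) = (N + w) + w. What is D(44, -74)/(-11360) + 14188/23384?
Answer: 2556369/4150660 ≈ 0.61589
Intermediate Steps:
D(N, w) = N + 2*w
D(44, -74)/(-11360) + 14188/23384 = (44 + 2*(-74))/(-11360) + 14188/23384 = (44 - 148)*(-1/11360) + 14188*(1/23384) = -104*(-1/11360) + 3547/5846 = 13/1420 + 3547/5846 = 2556369/4150660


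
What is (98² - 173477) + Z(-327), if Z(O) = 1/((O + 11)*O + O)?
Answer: -16879738364/103005 ≈ -1.6387e+5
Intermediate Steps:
Z(O) = 1/(O + O*(11 + O)) (Z(O) = 1/((11 + O)*O + O) = 1/(O*(11 + O) + O) = 1/(O + O*(11 + O)))
(98² - 173477) + Z(-327) = (98² - 173477) + 1/((-327)*(12 - 327)) = (9604 - 173477) - 1/327/(-315) = -163873 - 1/327*(-1/315) = -163873 + 1/103005 = -16879738364/103005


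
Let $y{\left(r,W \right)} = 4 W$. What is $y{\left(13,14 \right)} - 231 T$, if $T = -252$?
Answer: $58268$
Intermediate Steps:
$y{\left(13,14 \right)} - 231 T = 4 \cdot 14 - -58212 = 56 + 58212 = 58268$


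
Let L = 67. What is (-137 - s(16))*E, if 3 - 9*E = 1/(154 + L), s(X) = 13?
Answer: -33100/663 ≈ -49.925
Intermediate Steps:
E = 662/1989 (E = ⅓ - 1/(9*(154 + 67)) = ⅓ - ⅑/221 = ⅓ - ⅑*1/221 = ⅓ - 1/1989 = 662/1989 ≈ 0.33283)
(-137 - s(16))*E = (-137 - 1*13)*(662/1989) = (-137 - 13)*(662/1989) = -150*662/1989 = -33100/663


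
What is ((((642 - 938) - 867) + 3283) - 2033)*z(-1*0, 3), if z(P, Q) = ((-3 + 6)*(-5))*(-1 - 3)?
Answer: 5220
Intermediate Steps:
z(P, Q) = 60 (z(P, Q) = (3*(-5))*(-4) = -15*(-4) = 60)
((((642 - 938) - 867) + 3283) - 2033)*z(-1*0, 3) = ((((642 - 938) - 867) + 3283) - 2033)*60 = (((-296 - 867) + 3283) - 2033)*60 = ((-1163 + 3283) - 2033)*60 = (2120 - 2033)*60 = 87*60 = 5220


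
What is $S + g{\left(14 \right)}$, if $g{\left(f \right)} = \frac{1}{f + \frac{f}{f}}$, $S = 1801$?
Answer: $\frac{27016}{15} \approx 1801.1$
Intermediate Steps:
$g{\left(f \right)} = \frac{1}{1 + f}$ ($g{\left(f \right)} = \frac{1}{f + 1} = \frac{1}{1 + f}$)
$S + g{\left(14 \right)} = 1801 + \frac{1}{1 + 14} = 1801 + \frac{1}{15} = \frac{27016}{15}$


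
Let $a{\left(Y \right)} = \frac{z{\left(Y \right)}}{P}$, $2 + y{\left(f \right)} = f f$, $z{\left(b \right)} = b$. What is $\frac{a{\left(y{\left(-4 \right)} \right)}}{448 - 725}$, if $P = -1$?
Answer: $\frac{14}{277} \approx 0.050542$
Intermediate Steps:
$y{\left(f \right)} = -2 + f^{2}$ ($y{\left(f \right)} = -2 + f f = -2 + f^{2}$)
$a{\left(Y \right)} = - Y$ ($a{\left(Y \right)} = \frac{Y}{-1} = Y \left(-1\right) = - Y$)
$\frac{a{\left(y{\left(-4 \right)} \right)}}{448 - 725} = \frac{\left(-1\right) \left(-2 + \left(-4\right)^{2}\right)}{448 - 725} = \frac{\left(-1\right) \left(-2 + 16\right)}{-277} = \left(-1\right) 14 \left(- \frac{1}{277}\right) = \left(-14\right) \left(- \frac{1}{277}\right) = \frac{14}{277}$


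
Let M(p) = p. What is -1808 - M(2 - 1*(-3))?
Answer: -1813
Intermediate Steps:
-1808 - M(2 - 1*(-3)) = -1808 - (2 - 1*(-3)) = -1808 - (2 + 3) = -1808 - 1*5 = -1808 - 5 = -1813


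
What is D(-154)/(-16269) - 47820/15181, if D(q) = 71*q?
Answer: -3272698/1320747 ≈ -2.4779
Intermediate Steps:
D(-154)/(-16269) - 47820/15181 = (71*(-154))/(-16269) - 47820/15181 = -10934*(-1/16269) - 47820*1/15181 = 994/1479 - 47820/15181 = -3272698/1320747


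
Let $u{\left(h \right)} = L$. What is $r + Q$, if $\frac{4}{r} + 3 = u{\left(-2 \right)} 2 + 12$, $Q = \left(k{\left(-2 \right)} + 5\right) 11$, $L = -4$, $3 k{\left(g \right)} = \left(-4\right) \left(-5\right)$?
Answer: $\frac{397}{3} \approx 132.33$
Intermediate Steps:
$k{\left(g \right)} = \frac{20}{3}$ ($k{\left(g \right)} = \frac{\left(-4\right) \left(-5\right)}{3} = \frac{1}{3} \cdot 20 = \frac{20}{3}$)
$u{\left(h \right)} = -4$
$Q = \frac{385}{3}$ ($Q = \left(\frac{20}{3} + 5\right) 11 = \frac{35}{3} \cdot 11 = \frac{385}{3} \approx 128.33$)
$r = 4$ ($r = \frac{4}{-3 + \left(\left(-4\right) 2 + 12\right)} = \frac{4}{-3 + \left(-8 + 12\right)} = \frac{4}{-3 + 4} = \frac{4}{1} = 4 \cdot 1 = 4$)
$r + Q = 4 + \frac{385}{3} = \frac{397}{3}$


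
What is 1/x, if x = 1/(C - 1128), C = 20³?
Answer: 6872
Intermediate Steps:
C = 8000
x = 1/6872 (x = 1/(8000 - 1128) = 1/6872 ≈ 0.00014552)
1/x = 1/(1/6872) = 6872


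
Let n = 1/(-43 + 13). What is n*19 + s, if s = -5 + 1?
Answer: -139/30 ≈ -4.6333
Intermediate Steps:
s = -4
n = -1/30 (n = 1/(-30) = -1/30 ≈ -0.033333)
n*19 + s = -1/30*19 - 4 = -19/30 - 4 = -139/30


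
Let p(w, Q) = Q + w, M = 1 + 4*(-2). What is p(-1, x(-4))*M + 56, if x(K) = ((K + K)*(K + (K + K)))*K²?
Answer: -10689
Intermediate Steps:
M = -7 (M = 1 - 8 = -7)
x(K) = 6*K⁴ (x(K) = ((2*K)*(K + 2*K))*K² = ((2*K)*(3*K))*K² = (6*K²)*K² = 6*K⁴)
p(-1, x(-4))*M + 56 = (6*(-4)⁴ - 1)*(-7) + 56 = (6*256 - 1)*(-7) + 56 = (1536 - 1)*(-7) + 56 = 1535*(-7) + 56 = -10745 + 56 = -10689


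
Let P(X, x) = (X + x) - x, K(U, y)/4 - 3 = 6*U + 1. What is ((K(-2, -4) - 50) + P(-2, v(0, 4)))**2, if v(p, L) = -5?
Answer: 7056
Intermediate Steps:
K(U, y) = 16 + 24*U (K(U, y) = 12 + 4*(6*U + 1) = 12 + 4*(1 + 6*U) = 12 + (4 + 24*U) = 16 + 24*U)
P(X, x) = X
((K(-2, -4) - 50) + P(-2, v(0, 4)))**2 = (((16 + 24*(-2)) - 50) - 2)**2 = (((16 - 48) - 50) - 2)**2 = ((-32 - 50) - 2)**2 = (-82 - 2)**2 = (-84)**2 = 7056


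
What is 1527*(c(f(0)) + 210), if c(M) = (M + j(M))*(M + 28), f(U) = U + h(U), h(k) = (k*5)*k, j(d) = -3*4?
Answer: -192402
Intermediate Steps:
j(d) = -12
h(k) = 5*k**2 (h(k) = (5*k)*k = 5*k**2)
f(U) = U + 5*U**2
c(M) = (-12 + M)*(28 + M) (c(M) = (M - 12)*(M + 28) = (-12 + M)*(28 + M))
1527*(c(f(0)) + 210) = 1527*((-336 + (0*(1 + 5*0))**2 + 16*(0*(1 + 5*0))) + 210) = 1527*((-336 + (0*(1 + 0))**2 + 16*(0*(1 + 0))) + 210) = 1527*((-336 + (0*1)**2 + 16*(0*1)) + 210) = 1527*((-336 + 0**2 + 16*0) + 210) = 1527*((-336 + 0 + 0) + 210) = 1527*(-336 + 210) = 1527*(-126) = -192402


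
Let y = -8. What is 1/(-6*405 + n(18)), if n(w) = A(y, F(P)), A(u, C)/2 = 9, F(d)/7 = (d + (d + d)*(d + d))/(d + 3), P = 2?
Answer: -1/2412 ≈ -0.00041459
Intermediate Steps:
F(d) = 7*(d + 4*d²)/(3 + d) (F(d) = 7*((d + (d + d)*(d + d))/(d + 3)) = 7*((d + (2*d)*(2*d))/(3 + d)) = 7*((d + 4*d²)/(3 + d)) = 7*(d + 4*d²)/(3 + d))
A(u, C) = 18 (A(u, C) = 2*9 = 18)
n(w) = 18
1/(-6*405 + n(18)) = 1/(-6*405 + 18) = 1/(-2430 + 18) = 1/(-2412) = -1/2412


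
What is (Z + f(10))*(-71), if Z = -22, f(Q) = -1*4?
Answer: 1846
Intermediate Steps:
f(Q) = -4
(Z + f(10))*(-71) = (-22 - 4)*(-71) = -26*(-71) = 1846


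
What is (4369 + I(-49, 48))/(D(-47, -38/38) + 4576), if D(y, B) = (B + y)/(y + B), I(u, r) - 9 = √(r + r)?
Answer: 22/23 + 4*√6/4577 ≈ 0.95866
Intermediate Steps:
I(u, r) = 9 + √2*√r (I(u, r) = 9 + √(r + r) = 9 + √(2*r) = 9 + √2*√r)
D(y, B) = 1 (D(y, B) = (B + y)/(B + y) = 1)
(4369 + I(-49, 48))/(D(-47, -38/38) + 4576) = (4369 + (9 + √2*√48))/(1 + 4576) = (4369 + (9 + √2*(4*√3)))/4577 = (4369 + (9 + 4*√6))*(1/4577) = (4378 + 4*√6)*(1/4577) = 22/23 + 4*√6/4577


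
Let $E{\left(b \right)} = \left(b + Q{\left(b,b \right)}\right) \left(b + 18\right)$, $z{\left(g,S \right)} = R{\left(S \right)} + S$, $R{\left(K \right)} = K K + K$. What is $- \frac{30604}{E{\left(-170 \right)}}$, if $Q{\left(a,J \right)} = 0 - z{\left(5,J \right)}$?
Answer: $- \frac{7651}{1091740} \approx -0.0070081$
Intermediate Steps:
$R{\left(K \right)} = K + K^{2}$ ($R{\left(K \right)} = K^{2} + K = K + K^{2}$)
$z{\left(g,S \right)} = S + S \left(1 + S\right)$ ($z{\left(g,S \right)} = S \left(1 + S\right) + S = S + S \left(1 + S\right)$)
$Q{\left(a,J \right)} = - J \left(2 + J\right)$ ($Q{\left(a,J \right)} = 0 - J \left(2 + J\right) = - J \left(2 + J\right)$)
$E{\left(b \right)} = \left(18 + b\right) \left(b + b \left(-2 - b\right)\right)$ ($E{\left(b \right)} = \left(b + b \left(-2 - b\right)\right) \left(b + 18\right) = \left(b + b \left(-2 - b\right)\right) \left(18 + b\right) = \left(18 + b\right) \left(b + b \left(-2 - b\right)\right)$)
$- \frac{30604}{E{\left(-170 \right)}} = - \frac{30604}{\left(-170\right) \left(-18 - \left(-170\right)^{2} - -3230\right)} = - \frac{30604}{\left(-170\right) \left(-18 - 28900 + 3230\right)} = - \frac{30604}{\left(-170\right) \left(-25688\right)} = - \frac{30604}{4366960} = \left(-30604\right) \frac{1}{4366960} = - \frac{7651}{1091740}$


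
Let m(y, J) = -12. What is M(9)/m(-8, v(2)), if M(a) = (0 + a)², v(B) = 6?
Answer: -27/4 ≈ -6.7500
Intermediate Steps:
M(a) = a²
M(9)/m(-8, v(2)) = 9²/(-12) = 81*(-1/12) = -27/4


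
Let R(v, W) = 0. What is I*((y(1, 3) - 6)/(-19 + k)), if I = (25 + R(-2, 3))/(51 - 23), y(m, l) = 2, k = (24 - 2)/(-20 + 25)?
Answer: 125/511 ≈ 0.24462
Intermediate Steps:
k = 22/5 ≈ 4.4000
I = 25/28 (I = (25 + 0)/(51 - 23) = 25/28 ≈ 0.89286)
I*((y(1, 3) - 6)/(-19 + k)) = 25*((2 - 6)/(-19 + 22/5))/28 = 25*(-4/(-73/5))/28 = 25*(-4*(-5/73))/28 = (25/28)*(20/73) = 125/511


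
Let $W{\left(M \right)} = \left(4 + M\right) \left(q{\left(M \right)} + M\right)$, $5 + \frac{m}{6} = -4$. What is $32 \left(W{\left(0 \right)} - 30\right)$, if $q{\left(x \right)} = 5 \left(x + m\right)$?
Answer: $-35520$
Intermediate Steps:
$m = -54$ ($m = -30 + 6 \left(-4\right) = -30 - 24 = -54$)
$q{\left(x \right)} = -270 + 5 x$ ($q{\left(x \right)} = 5 \left(x - 54\right) = 5 \left(-54 + x\right) = -270 + 5 x$)
$W{\left(M \right)} = \left(-270 + 6 M\right) \left(4 + M\right)$ ($W{\left(M \right)} = \left(4 + M\right) \left(\left(-270 + 5 M\right) + M\right) = \left(4 + M\right) \left(-270 + 6 M\right) = \left(-270 + 6 M\right) \left(4 + M\right)$)
$32 \left(W{\left(0 \right)} - 30\right) = 32 \left(\left(-1080 - 0 + 6 \cdot 0^{2}\right) - 30\right) = 32 \left(\left(-1080 + 0 + 6 \cdot 0\right) - 30\right) = 32 \left(\left(-1080 + 0 + 0\right) - 30\right) = 32 \left(-1080 - 30\right) = 32 \left(-1110\right) = -35520$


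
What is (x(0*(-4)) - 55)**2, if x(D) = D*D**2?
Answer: 3025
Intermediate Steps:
x(D) = D**3
(x(0*(-4)) - 55)**2 = ((0*(-4))**3 - 55)**2 = (0**3 - 55)**2 = (0 - 55)**2 = (-55)**2 = 3025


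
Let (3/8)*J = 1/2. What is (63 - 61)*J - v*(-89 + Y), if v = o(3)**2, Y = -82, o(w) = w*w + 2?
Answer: 62081/3 ≈ 20694.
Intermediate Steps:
o(w) = 2 + w**2 (o(w) = w**2 + 2 = 2 + w**2)
J = 4/3 (J = (8/3)/2 = (8/3)*(1/2) = 4/3 ≈ 1.3333)
v = 121 (v = (2 + 3**2)**2 = (2 + 9)**2 = 11**2 = 121)
(63 - 61)*J - v*(-89 + Y) = (63 - 61)*(4/3) - 121*(-89 - 82) = 2*(4/3) - 121*(-171) = 8/3 - 1*(-20691) = 8/3 + 20691 = 62081/3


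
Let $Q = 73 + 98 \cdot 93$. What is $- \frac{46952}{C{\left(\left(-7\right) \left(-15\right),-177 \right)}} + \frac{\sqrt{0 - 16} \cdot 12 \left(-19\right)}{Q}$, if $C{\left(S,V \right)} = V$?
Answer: $\frac{46952}{177} - \frac{912 i}{9187} \approx 265.27 - 0.099271 i$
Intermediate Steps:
$Q = 9187$ ($Q = 73 + 9114 = 9187$)
$- \frac{46952}{C{\left(\left(-7\right) \left(-15\right),-177 \right)}} + \frac{\sqrt{0 - 16} \cdot 12 \left(-19\right)}{Q} = - \frac{46952}{-177} + \frac{\sqrt{0 - 16} \cdot 12 \left(-19\right)}{9187} = \left(-46952\right) \left(- \frac{1}{177}\right) + \sqrt{-16} \cdot 12 \left(-19\right) \frac{1}{9187} = \frac{46952}{177} + 4 i 12 \left(-19\right) \frac{1}{9187} = \frac{46952}{177} + 48 i \left(-19\right) \frac{1}{9187} = \frac{46952}{177} + - 912 i \frac{1}{9187} = \frac{46952}{177} - \frac{912 i}{9187}$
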